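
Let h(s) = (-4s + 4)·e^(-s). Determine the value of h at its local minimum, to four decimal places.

-0.5413

By the product rule, h'(s) = (4s - 8)·e^(-s). Since e^(-s) > 0, the only critical point is s = 2.
h''(2) has the same sign as 4 > 0, so this is a local minimum.
h(2) = (-4)·e^(-2) ≈ -0.5413.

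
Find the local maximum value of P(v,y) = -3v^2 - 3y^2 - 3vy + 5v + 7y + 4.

25/3

∂P/∂v = -6v - 3y + 5 = 0 and ∂P/∂y = -3v - 6y + 7 = 0, so (v, y) = (1/3, 1).
The Hessian has P_{vv} = -6, P_{yy} = -6, P_{vy} = -3, giving D = 27 > 0 with P_{vv} < 0, so the point is a local maximum.
P(1/3, 1) = 25/3.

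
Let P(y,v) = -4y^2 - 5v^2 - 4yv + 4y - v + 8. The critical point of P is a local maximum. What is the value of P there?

∂P/∂y = -8y - 4v + 4 = 0 and ∂P/∂v = -4y - 10v - 1 = 0, so (y, v) = (11/16, -3/8).
The Hessian has P_{yy} = -8, P_{vv} = -10, P_{yv} = -4, giving D = 64 > 0 with P_{yy} < 0, so the point is a local maximum.
P(11/16, -3/8) = 153/16.

153/16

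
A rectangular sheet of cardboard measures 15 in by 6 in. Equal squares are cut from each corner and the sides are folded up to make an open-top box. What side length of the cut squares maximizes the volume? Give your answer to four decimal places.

With cut size x, the volume is V(x) = x(15 − 2x)(6 − 2x) for 0 < x < 3.
V'(x) = 12x^2 − 84x + 90. Setting V'(x) = 0 gives x ≈ 1.3206 (the root in (0, 3)).
V''(x) = 24x − 84 is negative there, so this is the maximum; V ≈ 54.8191.

1.3206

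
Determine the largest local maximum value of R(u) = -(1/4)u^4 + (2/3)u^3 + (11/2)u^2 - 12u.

R'(u) = -u^3 + 2u^2 + 11u - 12. Setting R'(u) = 0 gives u ∈ {-3, 1, 4}.
R''(u) = -3u^2 + 4u + 11. R''(-3) = -28 < 0 ⇒ local maximum; R''(1) = 12 > 0 ⇒ local minimum; R''(4) = -21 < 0 ⇒ local maximum.
So the largest local maximum value is R(-3) = 189/4.

189/4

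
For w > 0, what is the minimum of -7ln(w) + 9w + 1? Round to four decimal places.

9.7592

f'(w) = -7/w + 9 = 0 gives w = 7/9.
f''(w) = 7/w², which is positive for w > 0, so this is a local minimum.
f(7/9) = -7·ln(7/9) + 7 + 1 ≈ 9.7592.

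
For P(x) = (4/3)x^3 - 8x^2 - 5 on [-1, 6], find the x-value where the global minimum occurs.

4

The derivative is 4x^2 - 16x, which vanishes at x = 0 and x = 4.
Compare values at every candidate in [-1, 6]: P(-1) = -43/3; P(0) = -5; P(4) = -143/3; P(6) = -5.
So the minimum is P(4) = -143/3.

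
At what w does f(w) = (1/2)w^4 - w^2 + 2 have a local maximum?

0

f'(w) = 2w^3 - 2w = 0 at w = -1, 0, 1.
f''(w) = 6w^2 - 2. f''(-1) = 4 > 0 ⇒ local minimum; f''(0) = -2 < 0 ⇒ local maximum; f''(1) = 4 > 0 ⇒ local minimum.
Thus f has its local maximum at w = 0, with value 2.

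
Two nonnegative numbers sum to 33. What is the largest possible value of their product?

1089/4

With x + y = 33, the product is P(x) = x(33 − x).
P'(x) = 33 − 2x = 0 gives x = 33/2; P'' = −2 < 0, so this is the maximum.
P = 33/2·33/2 = 1089/4.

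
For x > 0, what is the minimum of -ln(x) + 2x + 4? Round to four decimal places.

5.6931

g'(x) = -1/x + 2 = 0 gives x = 1/2.
g''(x) = 1/x², which is positive for x > 0, so this is a local minimum.
g(1/2) = -1·ln(1/2) + 1 + 4 ≈ 5.6931.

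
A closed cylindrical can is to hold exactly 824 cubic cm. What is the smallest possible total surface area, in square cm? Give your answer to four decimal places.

486.5558

With radius r and height h, πr²h = 824 so h = 824/(πr²), and S(r) = 2πr² + 2πrh = 2πr² + 2·824/r.
S'(r) = 4πr − 2·824/r² = 0 ⇒ r³ = 824/(2π), so r ≈ 5.0806 and h = 2r ≈ 10.1612.
S''(r) = 4π + 4·824/r³ > 0, so this is the minimum; S ≈ 486.5558.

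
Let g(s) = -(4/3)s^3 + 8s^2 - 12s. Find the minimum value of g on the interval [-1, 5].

-80/3

The derivative is -4s^2 + 16s - 12, which vanishes at s = 1 and s = 3.
Evaluating at the critical points and endpoints: g(-1) = 64/3; g(1) = -16/3; g(3) = 0; g(5) = -80/3.
So the minimum is g(5) = -80/3.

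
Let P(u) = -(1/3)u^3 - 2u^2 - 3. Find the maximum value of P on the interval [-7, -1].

P'(u) = -u^2 - 4u, whose only zero in [-7, -1] is u = -4.
Compare values at every candidate in [-7, -1]: P(-7) = 40/3,  P(-4) = -41/3,  P(-1) = -14/3.
Hence the absolute maximum is 40/3 at u = -7.

40/3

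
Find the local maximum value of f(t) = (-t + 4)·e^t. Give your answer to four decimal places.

20.0855

f'(t) = (-1)·e^t + (-t + 4)·1·e^t = (-t + 3)·e^t. Since e^t > 0, the only critical point is t = 3.
f''(3) has the same sign as -1 < 0, so this is a local maximum.
f(3) = (1)·e^(3) ≈ 20.0855.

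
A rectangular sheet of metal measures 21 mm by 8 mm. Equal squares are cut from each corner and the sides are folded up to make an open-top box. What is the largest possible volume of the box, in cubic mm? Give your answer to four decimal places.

With cut size x, the volume is V(x) = x(21 − 2x)(8 − 2x) for 0 < x < 4.
V'(x) = 12x^2 − 116x + 168. Setting V'(x) = 0 gives x ≈ 1.7737 (the root in (0, 4)).
V''(x) = 24x − 116 is negative there, so this is the maximum; V ≈ 137.8332.

137.8332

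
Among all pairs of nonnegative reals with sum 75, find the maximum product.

With x + y = 75, the product is P(x) = x(75 − x).
P'(x) = 75 − 2x = 0 gives x = 75/2; P'' = −2 < 0, so this is the maximum.
P = 75/2·75/2 = 5625/4.

5625/4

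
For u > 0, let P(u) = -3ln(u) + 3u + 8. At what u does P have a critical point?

P'(u) = -3/u + 3 = 0 gives u = 1.
P''(u) = 3/u², which is positive for u > 0, so this is a local minimum.
P(1) = -3·ln(1) + 3 + 8 ≈ 11.0000.

1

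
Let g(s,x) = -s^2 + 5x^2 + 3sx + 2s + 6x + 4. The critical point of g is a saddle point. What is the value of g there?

64/29

∂g/∂s = -2s + 3x + 2 = 0 and ∂g/∂x = 3s + 10x + 6 = 0, so (s, x) = (2/29, -18/29).
The Hessian has g_{ss} = -2, g_{xx} = 10, g_{sx} = 3, giving D = -29 < 0, so the point is a saddle point.
g(2/29, -18/29) = 64/29.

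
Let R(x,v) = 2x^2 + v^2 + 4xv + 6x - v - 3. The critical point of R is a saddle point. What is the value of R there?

19/4

∂R/∂x = 4x + 4v + 6 = 0 and ∂R/∂v = 4x + 2v - 1 = 0, so (x, v) = (2, -7/2).
The Hessian has R_{xx} = 4, R_{vv} = 2, R_{xv} = 4, giving D = -8 < 0, so the point is a saddle point.
R(2, -7/2) = 19/4.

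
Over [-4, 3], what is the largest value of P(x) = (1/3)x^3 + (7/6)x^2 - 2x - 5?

The derivative is x^2 + (7/3)x - 2, which vanishes at x = -3 and x = 2/3.
Evaluating at the critical points and endpoints: P(-4) = 1/3; P(-3) = 5/2; P(2/3) = -463/81; P(3) = 17/2.
Hence the absolute maximum is 17/2 at x = 3.

17/2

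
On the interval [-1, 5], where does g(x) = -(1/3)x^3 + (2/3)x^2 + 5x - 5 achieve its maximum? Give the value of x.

The derivative is -x^2 + (4/3)x + 5, whose only zero in [-1, 5] is x = 3.
Evaluating at the critical points and endpoints: g(-1) = -9, g(3) = 7, g(5) = -5.
The maximum over the interval is 7, attained at x = 3.

3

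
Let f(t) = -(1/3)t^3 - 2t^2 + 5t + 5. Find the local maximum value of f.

f'(t) = -t^2 - 4t + 5 = 0 at t = -5, 1.
Since f''(t) = -2t - 4, we get f''(-5) = 6 > 0 ⇒ local minimum; f''(1) = -6 < 0 ⇒ local maximum.
The local maximum is f(1) = 23/3.

23/3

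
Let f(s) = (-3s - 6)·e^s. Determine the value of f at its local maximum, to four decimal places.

0.1494

By the product rule, f'(s) = (-3s - 9)·e^s. Since e^s > 0, the only critical point is s = -3.
f''(-3) has the same sign as -3 < 0, so this is a local maximum.
f(-3) = (3)·e^(-3) ≈ 0.1494.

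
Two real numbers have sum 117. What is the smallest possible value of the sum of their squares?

With a + b = 117, a^2 + b^2 = a^2 + (117 − a)^2.
The derivative 2a − 2(117 − a) = 4a − 234 vanishes at a = 117/2; second derivative 4 > 0, a minimum.
The minimum is 2·(117/2)^2 = 13689/2.

13689/2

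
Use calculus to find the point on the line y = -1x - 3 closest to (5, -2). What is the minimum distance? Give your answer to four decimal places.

Minimize D(x)^2 = (x - 5)^2 + (-x - 1)^2.
d/dx[D^2] = 2(x - 5) + 2·(-1)·(-x - 1) = 0 ⇒ x = 2.
Then y = -5 and the distance is √(18) ≈ 4.2426.

4.2426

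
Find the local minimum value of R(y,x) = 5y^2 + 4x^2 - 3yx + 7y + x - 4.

-506/71

∂R/∂y = 10y - 3x + 7 = 0 and ∂R/∂x = -3y + 8x + 1 = 0, so (y, x) = (-59/71, -31/71).
The Hessian has R_{yy} = 10, R_{xx} = 8, R_{yx} = -3, giving D = 71 > 0 with R_{yy} > 0, so the point is a local minimum.
R(-59/71, -31/71) = -506/71.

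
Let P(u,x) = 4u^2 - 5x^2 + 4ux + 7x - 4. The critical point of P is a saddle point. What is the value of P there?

-47/24

∂P/∂u = 8u + 4x = 0 and ∂P/∂x = 4u - 10x + 7 = 0, so (u, x) = (-7/24, 7/12).
The Hessian has P_{uu} = 8, P_{xx} = -10, P_{ux} = 4, giving D = -96 < 0, so the point is a saddle point.
P(-7/24, 7/12) = -47/24.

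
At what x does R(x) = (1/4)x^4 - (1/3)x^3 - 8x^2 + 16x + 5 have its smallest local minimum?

R'(x) = x^3 - x^2 - 16x + 16. Setting R'(x) = 0 gives x ∈ {-4, 1, 4}.
Second-derivative test with R''(x) = 3x^2 - 2x - 16: R''(-4) = 40 > 0 ⇒ local minimum; R''(1) = -15 < 0 ⇒ local maximum; R''(4) = 24 > 0 ⇒ local minimum.
The smallest local minimum is R(-4) = -305/3.

-4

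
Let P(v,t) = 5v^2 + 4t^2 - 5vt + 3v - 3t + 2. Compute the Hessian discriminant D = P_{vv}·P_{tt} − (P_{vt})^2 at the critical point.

55

∂P/∂v = 10v - 5t + 3 = 0 and ∂P/∂t = -5v + 8t - 3 = 0, so (v, t) = (-9/55, 3/11).
The Hessian has P_{vv} = 10, P_{tt} = 8, P_{vt} = -5, giving D = 55 > 0 with P_{vv} > 0, so the point is a local minimum.
D = (10)·(8) − (-5)^2 = 55.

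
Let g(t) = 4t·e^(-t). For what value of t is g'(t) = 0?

By the product rule, g'(t) = (-4t + 4)·e^(-t). Since e^(-t) > 0, the only critical point is t = 1.
g''(1) has the same sign as -4 < 0, so this is a local maximum.
g(1) = (4)·e^(-1) ≈ 1.4715.

1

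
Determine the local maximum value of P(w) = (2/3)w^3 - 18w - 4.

P'(w) = 2w^2 - 18 = 0 at w = -3, 3.
P''(w) = 4w. P''(-3) = -12 < 0 ⇒ local maximum; P''(3) = 12 > 0 ⇒ local minimum.
The local maximum is P(-3) = 32.

32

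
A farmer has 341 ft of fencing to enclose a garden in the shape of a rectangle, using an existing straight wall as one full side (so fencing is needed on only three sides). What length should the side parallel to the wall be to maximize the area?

Let the sides perpendicular to the wall have length x and the parallel side y, so 2x + y = 341 and the area is A = xy = x(341 − 2x).
A'(x) = 341 − 4x = 0 gives x = 341/4, and A''(x) = −4 < 0 confirms a maximum.
Then y = 341 − 2·341/4 = 341/2 and A = 116281/8.

341/2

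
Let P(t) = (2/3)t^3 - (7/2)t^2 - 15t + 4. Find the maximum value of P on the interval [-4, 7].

P'(t) = 2t^2 - 7t - 15, which vanishes at t = -3/2 and t = 5.
Compare values at every candidate in [-4, 7]: P(-4) = -104/3, P(-3/2) = 131/8, P(5) = -451/6, P(7) = -263/6.
So the maximum is P(-3/2) = 131/8.

131/8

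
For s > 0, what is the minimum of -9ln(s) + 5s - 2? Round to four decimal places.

1.7099

P'(s) = -9/s + 5 = 0 gives s = 9/5.
P''(s) = 9/s², which is positive for s > 0, so this is a local minimum.
P(9/5) = -9·ln(9/5) + 9 - 2 ≈ 1.7099.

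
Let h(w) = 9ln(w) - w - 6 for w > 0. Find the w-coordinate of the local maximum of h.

9

h'(w) = 9/w − 1 = 0 gives w = 9.
h''(w) = -9/w², which is negative for w > 0, so this is a local maximum.
h(9) = 9·ln(9) - 9 - 6 ≈ 4.7750.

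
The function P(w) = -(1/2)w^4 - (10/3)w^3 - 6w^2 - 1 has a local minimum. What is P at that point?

-19/3

P'(w) = -2w^3 - 10w^2 - 12w = 0 at w = -3, -2, 0.
P''(w) = -6w^2 - 20w - 12. P''(-3) = -6 < 0 ⇒ local maximum; P''(-2) = 4 > 0 ⇒ local minimum; P''(0) = -12 < 0 ⇒ local maximum.
So the local minimum value is P(-2) = -19/3.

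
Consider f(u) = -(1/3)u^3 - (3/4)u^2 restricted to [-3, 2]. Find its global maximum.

Differentiating, f'(u) = -u^2 - (3/2)u; which vanishes at u = -3/2 and u = 0.
Evaluating at the critical points and endpoints: f(-3) = 9/4; f(-3/2) = -9/16; f(0) = 0; f(2) = -17/3.
Hence the absolute maximum is 9/4 at u = -3.

9/4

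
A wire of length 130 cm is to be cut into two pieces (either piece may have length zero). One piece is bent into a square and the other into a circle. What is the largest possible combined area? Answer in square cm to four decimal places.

1344.8593

Let x be the length used for the square. Square side x/4; circle radius (130−x)/(2π).
A(x) = (x/4)² + π·((130−x)/(2π))² = x²/16 + (130−x)²/(4π) for 0 ≤ x ≤ 130. A'(x) = x/8 − (130−x)/(2π) = 0 gives x = 4·130/(π+4) ≈ 72.8129.
A'' > 0, so the interior critical point is a minimum; the maximum is at an endpoint. A(0) = 1344.8593 and A(130) = 1056.2500, so the largest area is 1344.8593.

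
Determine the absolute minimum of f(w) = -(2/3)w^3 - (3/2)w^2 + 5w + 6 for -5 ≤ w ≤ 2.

-131/24

The derivative is -2w^2 - 3w + 5, which vanishes at w = -5/2 and w = 1.
Candidates: f(-5) = 161/6, f(-5/2) = -131/24, f(1) = 53/6, f(2) = 14/3.
The minimum over the interval is -131/24, attained at w = -5/2.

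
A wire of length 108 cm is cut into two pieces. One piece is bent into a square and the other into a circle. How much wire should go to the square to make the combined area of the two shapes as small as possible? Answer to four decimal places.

Let x be the length used for the square. Square side x/4; circle radius (108−x)/(2π).
A(x) = (x/4)² + π·((108−x)/(2π))² = x²/16 + (108−x)²/(4π) for 0 ≤ x ≤ 108. A'(x) = x/8 − (108−x)/(2π) = 0 gives x = 4·108/(π+4) ≈ 60.4907.
A'' = 1/8 + 1/(2π) > 0, so this gives the minimum combined area; x ≈ 60.4907 cm to the square.

60.4907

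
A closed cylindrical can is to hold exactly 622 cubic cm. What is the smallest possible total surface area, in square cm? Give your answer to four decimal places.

403.3742

With radius r and height h, πr²h = 622 so h = 622/(πr²), and S(r) = 2πr² + 2πrh = 2πr² + 2·622/r.
S'(r) = 4πr − 2·622/r² = 0 ⇒ r³ = 622/(2π), so r ≈ 4.6260 and h = 2r ≈ 9.2520.
S''(r) = 4π + 4·622/r³ > 0, so this is the minimum; S ≈ 403.3742.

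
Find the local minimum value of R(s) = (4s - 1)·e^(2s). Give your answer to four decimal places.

-1.2131

R'(s) = 4·e^(2s) + (4s - 1)·2·e^(2s) = (8s + 2)·e^(2s). Since e^(2s) > 0, the only critical point is s = -1/4.
R''(-1/4) has the same sign as 8 > 0, so this is a local minimum.
R(-1/4) = (-2)·e^(-1/2) ≈ -1.2131.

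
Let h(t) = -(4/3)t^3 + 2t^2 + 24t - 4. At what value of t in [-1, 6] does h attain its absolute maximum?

3

h'(t) = -4t^2 + 4t + 24, whose only zero in [-1, 6] is t = 3.
Compare values at every candidate in [-1, 6]: h(-1) = -74/3,  h(3) = 50,  h(6) = -76.
Hence the absolute maximum is 50 at t = 3.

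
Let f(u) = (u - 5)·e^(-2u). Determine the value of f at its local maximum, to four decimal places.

Differentiating with the product rule gives f'(u) = (-2u + 11)·e^(-2u). Since e^(-2u) > 0, the only critical point is u = 11/2.
f''(11/2) has the same sign as -2 < 0, so this is a local maximum.
f(11/2) = (1/2)·e^(-11) ≈ 0.0000.

0.0000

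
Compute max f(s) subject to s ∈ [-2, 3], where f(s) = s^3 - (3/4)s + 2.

Differentiating, f'(s) = 3s^2 - 3/4; which vanishes at s = -1/2 and s = 1/2.
Compare values at every candidate in [-2, 3]: f(-2) = -9/2, f(-1/2) = 9/4, f(1/2) = 7/4, f(3) = 107/4.
So the maximum is f(3) = 107/4.

107/4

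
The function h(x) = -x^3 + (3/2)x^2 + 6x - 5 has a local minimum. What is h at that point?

h'(x) = -3x^2 + 3x + 6 = 0 at x = -1, 2.
Since h''(x) = -6x + 3, we get h''(-1) = 9 > 0 ⇒ local minimum; h''(2) = -9 < 0 ⇒ local maximum.
Thus h has its local minimum at x = -1, with value -17/2.

-17/2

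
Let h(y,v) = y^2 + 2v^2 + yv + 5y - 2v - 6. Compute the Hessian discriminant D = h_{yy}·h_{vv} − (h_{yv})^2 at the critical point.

7

∂h/∂y = 2y + v + 5 = 0 and ∂h/∂v = y + 4v - 2 = 0, so (y, v) = (-22/7, 9/7).
The Hessian has h_{yy} = 2, h_{vv} = 4, h_{yv} = 1, giving D = 7 > 0 with h_{yy} > 0, so the point is a local minimum.
D = (2)·(4) − (1)^2 = 7.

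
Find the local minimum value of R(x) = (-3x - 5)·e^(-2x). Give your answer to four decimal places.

-15.4684

R'(x) = (-3)·e^(-2x) + (-3x - 5)·(-2)·e^(-2x) = (6x + 7)·e^(-2x). Since e^(-2x) > 0, the only critical point is x = -7/6.
R''(-7/6) has the same sign as 6 > 0, so this is a local minimum.
R(-7/6) = (-3/2)·e^(7/3) ≈ -15.4684.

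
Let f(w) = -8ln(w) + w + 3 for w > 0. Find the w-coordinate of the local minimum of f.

f'(w) = -8/w + 1 = 0 gives w = 8.
f''(w) = 8/w², which is positive for w > 0, so this is a local minimum.
f(8) = -8·ln(8) + 8 + 3 ≈ -5.6355.

8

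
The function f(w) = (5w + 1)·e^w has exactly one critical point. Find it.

By the product rule, f'(w) = (5w + 6)·e^w. Since e^w > 0, the only critical point is w = -6/5.
f''(-6/5) has the same sign as 5 > 0, so this is a local minimum.
f(-6/5) = (-5)·e^(-6/5) ≈ -1.5060.

-6/5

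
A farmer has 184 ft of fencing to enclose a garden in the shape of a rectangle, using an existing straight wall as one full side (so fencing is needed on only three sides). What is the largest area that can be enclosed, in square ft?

Let the sides perpendicular to the wall have length x and the parallel side y, so 2x + y = 184 and the area is A = xy = x(184 − 2x).
A'(x) = 184 − 4x = 0 gives x = 46, and A''(x) = −4 < 0 confirms a maximum.
Then y = 184 − 2·46 = 92 and A = 4232.

4232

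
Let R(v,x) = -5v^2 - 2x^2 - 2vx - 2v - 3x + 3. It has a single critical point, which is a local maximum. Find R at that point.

∂R/∂v = -10v - 2x - 2 = 0 and ∂R/∂x = -2v - 4x - 3 = 0, so (v, x) = (-1/18, -13/18).
The Hessian has R_{vv} = -10, R_{xx} = -4, R_{vx} = -2, giving D = 36 > 0 with R_{vv} < 0, so the point is a local maximum.
R(-1/18, -13/18) = 149/36.

149/36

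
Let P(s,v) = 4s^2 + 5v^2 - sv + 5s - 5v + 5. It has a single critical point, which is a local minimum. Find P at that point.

195/79

∂P/∂s = 8s - v + 5 = 0 and ∂P/∂v = -s + 10v - 5 = 0, so (s, v) = (-45/79, 35/79).
The Hessian has P_{ss} = 8, P_{vv} = 10, P_{sv} = -1, giving D = 79 > 0 with P_{ss} > 0, so the point is a local minimum.
P(-45/79, 35/79) = 195/79.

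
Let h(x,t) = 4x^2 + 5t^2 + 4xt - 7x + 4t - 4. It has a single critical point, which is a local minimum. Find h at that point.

∂h/∂x = 8x + 4t - 7 = 0 and ∂h/∂t = 4x + 10t + 4 = 0, so (x, t) = (43/32, -15/16).
The Hessian has h_{xx} = 8, h_{tt} = 10, h_{xt} = 4, giving D = 64 > 0 with h_{xx} > 0, so the point is a local minimum.
h(43/32, -15/16) = -677/64.

-677/64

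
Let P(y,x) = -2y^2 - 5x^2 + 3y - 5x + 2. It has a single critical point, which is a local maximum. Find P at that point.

35/8

∂P/∂y = -4y + 3 = 0 and ∂P/∂x = -10x - 5 = 0, so (y, x) = (3/4, -1/2).
The Hessian has P_{yy} = -4, P_{xx} = -10, P_{yx} = 0, giving D = 40 > 0 with P_{yy} < 0, so the point is a local maximum.
P(3/4, -1/2) = 35/8.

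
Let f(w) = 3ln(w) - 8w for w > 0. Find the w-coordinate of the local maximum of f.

f'(w) = 3/w − 8 = 0 gives w = 3/8.
f''(w) = -3/w², which is negative for w > 0, so this is a local maximum.
f(3/8) = 3·ln(3/8) - 3 ≈ -5.9425.

3/8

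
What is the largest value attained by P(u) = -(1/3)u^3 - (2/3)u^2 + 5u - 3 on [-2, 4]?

The derivative is -u^2 - (4/3)u + 5, whose only zero in [-2, 4] is u = 5/3.
Candidates: P(-2) = -13,  P(5/3) = 157/81,  P(4) = -15.
Hence the absolute maximum is 157/81 at u = 5/3.

157/81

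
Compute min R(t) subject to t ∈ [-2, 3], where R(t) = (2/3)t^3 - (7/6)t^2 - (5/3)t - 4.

R'(t) = 2t^2 - (7/3)t - 5/3, which vanishes at t = -1/2 and t = 5/3.
Candidates: R(-2) = -32/3, R(-1/2) = -85/24, R(5/3) = -1123/162, R(3) = -3/2.
So the minimum is R(-2) = -32/3.

-32/3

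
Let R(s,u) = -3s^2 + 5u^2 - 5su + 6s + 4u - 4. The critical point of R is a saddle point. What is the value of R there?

-88/85

∂R/∂s = -6s - 5u + 6 = 0 and ∂R/∂u = -5s + 10u + 4 = 0, so (s, u) = (16/17, 6/85).
The Hessian has R_{ss} = -6, R_{uu} = 10, R_{su} = -5, giving D = -85 < 0, so the point is a saddle point.
R(16/17, 6/85) = -88/85.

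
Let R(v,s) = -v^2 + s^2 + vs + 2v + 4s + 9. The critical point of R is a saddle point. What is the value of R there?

5

∂R/∂v = -2v + s + 2 = 0 and ∂R/∂s = v + 2s + 4 = 0, so (v, s) = (0, -2).
The Hessian has R_{vv} = -2, R_{ss} = 2, R_{vs} = 1, giving D = -5 < 0, so the point is a saddle point.
R(0, -2) = 5.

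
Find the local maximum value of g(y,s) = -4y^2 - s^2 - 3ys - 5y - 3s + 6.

58/7

∂g/∂y = -8y - 3s - 5 = 0 and ∂g/∂s = -3y - 2s - 3 = 0, so (y, s) = (-1/7, -9/7).
The Hessian has g_{yy} = -8, g_{ss} = -2, g_{ys} = -3, giving D = 7 > 0 with g_{yy} < 0, so the point is a local maximum.
g(-1/7, -9/7) = 58/7.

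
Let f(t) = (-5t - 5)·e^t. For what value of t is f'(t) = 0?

-2

By the product rule, f'(t) = (-5t - 10)·e^t. Since e^t > 0, the only critical point is t = -2.
f''(-2) has the same sign as -5 < 0, so this is a local maximum.
f(-2) = (5)·e^(-2) ≈ 0.6767.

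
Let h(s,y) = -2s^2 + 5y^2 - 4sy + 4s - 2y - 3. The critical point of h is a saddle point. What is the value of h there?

∂h/∂s = -4s - 4y + 4 = 0 and ∂h/∂y = -4s + 10y - 2 = 0, so (s, y) = (4/7, 3/7).
The Hessian has h_{ss} = -4, h_{yy} = 10, h_{sy} = -4, giving D = -56 < 0, so the point is a saddle point.
h(4/7, 3/7) = -16/7.

-16/7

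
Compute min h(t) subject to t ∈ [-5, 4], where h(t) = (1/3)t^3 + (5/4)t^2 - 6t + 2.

-49/16

h'(t) = t^2 + (5/2)t - 6, which vanishes at t = -4 and t = 3/2.
Compare values at every candidate in [-5, 4]: h(-5) = 259/12, h(-4) = 74/3, h(3/2) = -49/16, h(4) = 58/3.
Hence the absolute minimum is -49/16 at t = 3/2.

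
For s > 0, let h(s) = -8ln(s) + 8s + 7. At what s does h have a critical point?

1

h'(s) = -8/s + 8 = 0 gives s = 1.
h''(s) = 8/s², which is positive for s > 0, so this is a local minimum.
h(1) = -8·ln(1) + 8 + 7 ≈ 15.0000.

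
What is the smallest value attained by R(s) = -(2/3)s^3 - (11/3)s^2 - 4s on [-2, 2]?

Differentiating, R'(s) = -2s^2 - (22/3)s - 4; whose only zero in [-2, 2] is s = -2/3.
Evaluating at the critical points and endpoints: R(-2) = -4/3, R(-2/3) = 100/81, R(2) = -28.
Hence the absolute minimum is -28 at s = 2.

-28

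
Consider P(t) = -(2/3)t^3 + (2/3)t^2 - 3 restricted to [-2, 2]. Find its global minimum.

Differentiating, P'(t) = -2t^2 + (4/3)t; which vanishes at t = 0 and t = 2/3.
Evaluating at the critical points and endpoints: P(-2) = 5; P(0) = -3; P(2/3) = -235/81; P(2) = -17/3.
So the minimum is P(2) = -17/3.

-17/3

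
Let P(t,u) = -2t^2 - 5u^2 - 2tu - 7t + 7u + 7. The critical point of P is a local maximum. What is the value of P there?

77/4

∂P/∂t = -4t - 2u - 7 = 0 and ∂P/∂u = -2t - 10u + 7 = 0, so (t, u) = (-7/3, 7/6).
The Hessian has P_{tt} = -4, P_{uu} = -10, P_{tu} = -2, giving D = 36 > 0 with P_{tt} < 0, so the point is a local maximum.
P(-7/3, 7/6) = 77/4.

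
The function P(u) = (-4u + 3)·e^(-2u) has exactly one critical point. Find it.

Differentiating with the product rule gives P'(u) = (8u - 10)·e^(-2u). Since e^(-2u) > 0, the only critical point is u = 5/4.
P''(5/4) has the same sign as 8 > 0, so this is a local minimum.
P(5/4) = (-2)·e^(-5/2) ≈ -0.1642.

5/4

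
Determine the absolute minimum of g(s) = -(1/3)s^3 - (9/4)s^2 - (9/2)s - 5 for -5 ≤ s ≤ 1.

g'(s) = -s^2 - (9/2)s - 9/2, which vanishes at s = -3 and s = -3/2.
Candidates: g(-5) = 35/12; g(-3) = -11/4; g(-3/2) = -35/16; g(1) = -145/12.
Hence the absolute minimum is -145/12 at s = 1.

-145/12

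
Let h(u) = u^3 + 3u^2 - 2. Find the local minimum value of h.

h'(u) = 3u^2 + 6u = 0 at u = -2, 0.
Since h''(u) = 6u + 6, we get h''(-2) = -6 < 0 ⇒ local maximum; h''(0) = 6 > 0 ⇒ local minimum.
Thus h has its local minimum at u = 0, with value -2.

-2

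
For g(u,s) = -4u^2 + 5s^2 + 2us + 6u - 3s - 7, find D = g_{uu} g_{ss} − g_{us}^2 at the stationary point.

∂g/∂u = -8u + 2s + 6 = 0 and ∂g/∂s = 2u + 10s - 3 = 0, so (u, s) = (11/14, 1/7).
The Hessian has g_{uu} = -8, g_{ss} = 10, g_{us} = 2, giving D = -84 < 0, so the point is a saddle point.
D = (-8)·(10) − (2)^2 = -84.

-84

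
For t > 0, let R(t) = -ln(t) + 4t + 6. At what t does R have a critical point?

R'(t) = -1/t + 4 = 0 gives t = 1/4.
R''(t) = 1/t², which is positive for t > 0, so this is a local minimum.
R(1/4) = -1·ln(1/4) + 1 + 6 ≈ 8.3863.

1/4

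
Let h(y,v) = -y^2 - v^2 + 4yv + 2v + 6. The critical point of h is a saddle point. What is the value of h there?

17/3

∂h/∂y = -2y + 4v = 0 and ∂h/∂v = 4y - 2v + 2 = 0, so (y, v) = (-2/3, -1/3).
The Hessian has h_{yy} = -2, h_{vv} = -2, h_{yv} = 4, giving D = -12 < 0, so the point is a saddle point.
h(-2/3, -1/3) = 17/3.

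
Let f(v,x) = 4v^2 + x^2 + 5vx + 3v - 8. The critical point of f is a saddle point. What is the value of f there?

-7

∂f/∂v = 8v + 5x + 3 = 0 and ∂f/∂x = 5v + 2x = 0, so (v, x) = (2/3, -5/3).
The Hessian has f_{vv} = 8, f_{xx} = 2, f_{vx} = 5, giving D = -9 < 0, so the point is a saddle point.
f(2/3, -5/3) = -7.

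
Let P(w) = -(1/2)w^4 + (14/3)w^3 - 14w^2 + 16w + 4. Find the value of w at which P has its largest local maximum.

4

P'(w) = -2w^3 + 14w^2 - 28w + 16 = 0 at w = 1, 2, 4.
Since P''(w) = -6w^2 + 28w - 28, we get P''(1) = -6 < 0 ⇒ local maximum; P''(2) = 4 > 0 ⇒ local minimum; P''(4) = -12 < 0 ⇒ local maximum.
The largest local maximum is P(4) = 44/3.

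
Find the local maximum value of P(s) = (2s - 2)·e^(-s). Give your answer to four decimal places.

P'(s) = 2·e^(-s) + (2s - 2)·(-1)·e^(-s) = (-2s + 4)·e^(-s). Since e^(-s) > 0, the only critical point is s = 2.
P''(2) has the same sign as -2 < 0, so this is a local maximum.
P(2) = (2)·e^(-2) ≈ 0.2707.

0.2707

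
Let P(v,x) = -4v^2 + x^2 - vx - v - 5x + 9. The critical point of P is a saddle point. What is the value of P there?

59/17

∂P/∂v = -8v - x - 1 = 0 and ∂P/∂x = -v + 2x - 5 = 0, so (v, x) = (-7/17, 39/17).
The Hessian has P_{vv} = -8, P_{xx} = 2, P_{vx} = -1, giving D = -17 < 0, so the point is a saddle point.
P(-7/17, 39/17) = 59/17.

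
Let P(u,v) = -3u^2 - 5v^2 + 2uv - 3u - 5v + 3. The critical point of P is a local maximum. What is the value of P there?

∂P/∂u = -6u + 2v - 3 = 0 and ∂P/∂v = 2u - 10v - 5 = 0, so (u, v) = (-5/7, -9/14).
The Hessian has P_{uu} = -6, P_{vv} = -10, P_{uv} = 2, giving D = 56 > 0 with P_{uu} < 0, so the point is a local maximum.
P(-5/7, -9/14) = 159/28.

159/28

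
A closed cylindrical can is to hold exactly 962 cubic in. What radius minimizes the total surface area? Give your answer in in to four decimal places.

With radius r and height h, πr²h = 962 so h = 962/(πr²), and S(r) = 2πr² + 2πrh = 2πr² + 2·962/r.
S'(r) = 4πr − 2·962/r² = 0 ⇒ r³ = 962/(2π), so r ≈ 5.3497 and h = 2r ≈ 10.6995.
S''(r) = 4π + 4·962/r³ > 0, so this is the minimum; S ≈ 539.4666.

5.3497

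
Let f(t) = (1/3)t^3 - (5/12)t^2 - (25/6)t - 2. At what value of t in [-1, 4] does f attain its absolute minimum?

5/2

Differentiating, f'(t) = t^2 - (5/6)t - 25/6; whose only zero in [-1, 4] is t = 5/2.
Candidates: f(-1) = 17/12,  f(5/2) = -157/16,  f(4) = -4.
Hence the absolute minimum is -157/16 at t = 5/2.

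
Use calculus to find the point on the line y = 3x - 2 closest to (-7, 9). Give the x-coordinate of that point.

13/5

Minimize D(x)^2 = (x + 7)^2 + (3x - 11)^2.
d/dx[D^2] = 2(x + 7) + 2·3·(3x - 11) = 0 ⇒ x = 13/5.
Then y = 29/5 and the distance is √(512/5) ≈ 10.1193.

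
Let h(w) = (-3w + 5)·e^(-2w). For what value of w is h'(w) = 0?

h'(w) = (-3)·e^(-2w) + (-3w + 5)·(-2)·e^(-2w) = (6w - 13)·e^(-2w). Since e^(-2w) > 0, the only critical point is w = 13/6.
h''(13/6) has the same sign as 6 > 0, so this is a local minimum.
h(13/6) = (-3/2)·e^(-13/3) ≈ -0.0197.

13/6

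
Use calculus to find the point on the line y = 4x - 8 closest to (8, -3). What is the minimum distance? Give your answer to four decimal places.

6.5485

Minimize D(x)^2 = (x - 8)^2 + (4x - 5)^2.
d/dx[D^2] = 2(x - 8) + 2·4·(4x - 5) = 0 ⇒ x = 28/17.
Then y = -24/17 and the distance is √(729/17) ≈ 6.5485.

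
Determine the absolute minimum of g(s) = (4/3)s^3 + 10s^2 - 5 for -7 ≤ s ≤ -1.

11/3

The derivative is 4s^2 + 20s, whose only zero in [-7, -1] is s = -5.
Evaluating at the critical points and endpoints: g(-7) = 83/3; g(-5) = 235/3; g(-1) = 11/3.
Hence the absolute minimum is 11/3 at s = -1.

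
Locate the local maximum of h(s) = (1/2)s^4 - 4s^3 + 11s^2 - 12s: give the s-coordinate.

2

h'(s) = 2s^3 - 12s^2 + 22s - 12. Setting h'(s) = 0 gives s ∈ {1, 2, 3}.
Since h''(s) = 6s^2 - 24s + 22, we get h''(1) = 4 > 0 ⇒ local minimum; h''(2) = -2 < 0 ⇒ local maximum; h''(3) = 4 > 0 ⇒ local minimum.
The local maximum is h(2) = -4.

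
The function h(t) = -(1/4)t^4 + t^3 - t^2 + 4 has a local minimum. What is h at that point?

h'(t) = -t^3 + 3t^2 - 2t = 0 at t = 0, 1, 2.
Since h''(t) = -3t^2 + 6t - 2, we get h''(0) = -2 < 0 ⇒ local maximum; h''(1) = 1 > 0 ⇒ local minimum; h''(2) = -2 < 0 ⇒ local maximum.
The local minimum is h(1) = 15/4.

15/4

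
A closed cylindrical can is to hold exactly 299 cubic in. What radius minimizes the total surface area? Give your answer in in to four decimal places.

With radius r and height h, πr²h = 299 so h = 299/(πr²), and S(r) = 2πr² + 2πrh = 2πr² + 2·299/r.
S'(r) = 4πr − 2·299/r² = 0 ⇒ r³ = 299/(2π), so r ≈ 3.6238 and h = 2r ≈ 7.2476.
S''(r) = 4π + 4·299/r³ > 0, so this is the minimum; S ≈ 247.5305.

3.6238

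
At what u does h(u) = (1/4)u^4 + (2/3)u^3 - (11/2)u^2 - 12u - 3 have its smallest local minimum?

3

Critical points: h'(u) = u^3 + 2u^2 - 11u - 12 vanishes at u = -4, -1, 3.
Second-derivative test with h''(u) = 3u^2 + 4u - 11: h''(-4) = 21 > 0 ⇒ local minimum; h''(-1) = -12 < 0 ⇒ local maximum; h''(3) = 28 > 0 ⇒ local minimum.
So the smallest local minimum value is h(3) = -201/4.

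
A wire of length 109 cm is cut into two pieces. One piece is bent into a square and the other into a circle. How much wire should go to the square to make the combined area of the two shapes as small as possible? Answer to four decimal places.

61.0508

Let x be the length used for the square. Square side x/4; circle radius (109−x)/(2π).
A(x) = (x/4)² + π·((109−x)/(2π))² = x²/16 + (109−x)²/(4π) for 0 ≤ x ≤ 109. A'(x) = x/8 − (109−x)/(2π) = 0 gives x = 4·109/(π+4) ≈ 61.0508.
A'' = 1/8 + 1/(2π) > 0, so this gives the minimum combined area; x ≈ 61.0508 cm to the square.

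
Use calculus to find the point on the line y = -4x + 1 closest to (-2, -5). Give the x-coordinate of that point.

Minimize D(x)^2 = (x + 2)^2 + (-4x + 6)^2.
d/dx[D^2] = 2(x + 2) + 2·(-4)·(-4x + 6) = 0 ⇒ x = 22/17.
Then y = -71/17 and the distance is √(196/17) ≈ 3.3955.

22/17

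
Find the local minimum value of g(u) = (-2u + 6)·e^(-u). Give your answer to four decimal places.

-0.0366

Differentiating with the product rule gives g'(u) = (2u - 8)·e^(-u). Since e^(-u) > 0, the only critical point is u = 4.
g''(4) has the same sign as 2 > 0, so this is a local minimum.
g(4) = (-2)·e^(-4) ≈ -0.0366.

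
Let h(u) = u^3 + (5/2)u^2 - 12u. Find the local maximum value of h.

63/2

h'(u) = 3u^2 + 5u - 12 = 0 at u = -3, 4/3.
Second-derivative test with h''(u) = 6u + 5: h''(-3) = -13 < 0 ⇒ local maximum; h''(4/3) = 13 > 0 ⇒ local minimum.
So the local maximum value is h(-3) = 63/2.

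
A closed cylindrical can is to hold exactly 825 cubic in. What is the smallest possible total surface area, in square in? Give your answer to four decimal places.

With radius r and height h, πr²h = 825 so h = 825/(πr²), and S(r) = 2πr² + 2πrh = 2πr² + 2·825/r.
S'(r) = 4πr − 2·825/r² = 0 ⇒ r³ = 825/(2π), so r ≈ 5.0827 and h = 2r ≈ 10.1653.
S''(r) = 4π + 4·825/r³ > 0, so this is the minimum; S ≈ 486.9494.

486.9494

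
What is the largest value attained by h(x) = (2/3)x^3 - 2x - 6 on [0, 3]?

6

The derivative is 2x^2 - 2, whose only zero in [0, 3] is x = 1.
Evaluating at the critical points and endpoints: h(0) = -6,  h(1) = -22/3,  h(3) = 6.
The maximum over the interval is 6, attained at x = 3.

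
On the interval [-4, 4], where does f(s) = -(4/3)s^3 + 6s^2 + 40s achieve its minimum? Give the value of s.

-2

Differentiating, f'(s) = -4s^2 + 12s + 40; whose only zero in [-4, 4] is s = -2.
Evaluating at the critical points and endpoints: f(-4) = 64/3, f(-2) = -136/3, f(4) = 512/3.
So the minimum is f(-2) = -136/3.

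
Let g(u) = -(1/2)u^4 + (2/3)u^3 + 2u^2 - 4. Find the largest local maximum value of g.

4/3

Critical points: g'(u) = -2u^3 + 2u^2 + 4u vanishes at u = -1, 0, 2.
g''(u) = -6u^2 + 4u + 4. g''(-1) = -6 < 0 ⇒ local maximum; g''(0) = 4 > 0 ⇒ local minimum; g''(2) = -12 < 0 ⇒ local maximum.
So the largest local maximum value is g(2) = 4/3.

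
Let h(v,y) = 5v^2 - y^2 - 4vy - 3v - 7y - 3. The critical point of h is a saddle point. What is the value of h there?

∂h/∂v = 10v - 4y - 3 = 0 and ∂h/∂y = -4v - 2y - 7 = 0, so (v, y) = (-11/18, -41/18).
The Hessian has h_{vv} = 10, h_{yy} = -2, h_{vy} = -4, giving D = -36 < 0, so the point is a saddle point.
h(-11/18, -41/18) = 53/9.

53/9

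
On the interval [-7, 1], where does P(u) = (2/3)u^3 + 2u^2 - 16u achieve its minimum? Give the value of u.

The derivative is 2u^2 + 4u - 16, whose only zero in [-7, 1] is u = -4.
Compare values at every candidate in [-7, 1]: P(-7) = -56/3; P(-4) = 160/3; P(1) = -40/3.
Hence the absolute minimum is -56/3 at u = -7.

-7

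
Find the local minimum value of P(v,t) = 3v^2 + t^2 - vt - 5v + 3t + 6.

∂P/∂v = 6v - t - 5 = 0 and ∂P/∂t = -v + 2t + 3 = 0, so (v, t) = (7/11, -13/11).
The Hessian has P_{vv} = 6, P_{tt} = 2, P_{vt} = -1, giving D = 11 > 0 with P_{vv} > 0, so the point is a local minimum.
P(7/11, -13/11) = 29/11.

29/11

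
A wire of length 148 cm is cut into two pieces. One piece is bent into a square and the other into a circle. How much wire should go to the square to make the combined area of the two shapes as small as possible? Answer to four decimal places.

Let x be the length used for the square. Square side x/4; circle radius (148−x)/(2π).
A(x) = (x/4)² + π·((148−x)/(2π))² = x²/16 + (148−x)²/(4π) for 0 ≤ x ≤ 148. A'(x) = x/8 − (148−x)/(2π) = 0 gives x = 4·148/(π+4) ≈ 82.8947.
A'' = 1/8 + 1/(2π) > 0, so this gives the minimum combined area; x ≈ 82.8947 cm to the square.

82.8947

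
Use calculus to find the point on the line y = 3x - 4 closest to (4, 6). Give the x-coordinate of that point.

17/5

Minimize D(x)^2 = (x - 4)^2 + (3x - 10)^2.
d/dx[D^2] = 2(x - 4) + 2·3·(3x - 10) = 0 ⇒ x = 17/5.
Then y = 31/5 and the distance is √(2/5) ≈ 0.6325.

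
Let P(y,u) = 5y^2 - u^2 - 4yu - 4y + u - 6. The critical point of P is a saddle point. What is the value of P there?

-27/4

∂P/∂y = 10y - 4u - 4 = 0 and ∂P/∂u = -4y - 2u + 1 = 0, so (y, u) = (1/3, -1/6).
The Hessian has P_{yy} = 10, P_{uu} = -2, P_{yu} = -4, giving D = -36 < 0, so the point is a saddle point.
P(1/3, -1/6) = -27/4.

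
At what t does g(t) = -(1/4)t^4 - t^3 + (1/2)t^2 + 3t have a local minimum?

-1

Critical points: g'(t) = -t^3 - 3t^2 + t + 3 vanishes at t = -3, -1, 1.
g''(t) = -3t^2 - 6t + 1. g''(-3) = -8 < 0 ⇒ local maximum; g''(-1) = 4 > 0 ⇒ local minimum; g''(1) = -8 < 0 ⇒ local maximum.
Thus g has its local minimum at t = -1, with value -7/4.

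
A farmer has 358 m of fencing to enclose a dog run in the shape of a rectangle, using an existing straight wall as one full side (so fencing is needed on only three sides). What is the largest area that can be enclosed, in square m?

32041/2

Let the sides perpendicular to the wall have length x and the parallel side y, so 2x + y = 358 and the area is A = xy = x(358 − 2x).
A'(x) = 358 − 4x = 0 gives x = 179/2, and A''(x) = −4 < 0 confirms a maximum.
Then y = 358 − 2·179/2 = 179 and A = 32041/2.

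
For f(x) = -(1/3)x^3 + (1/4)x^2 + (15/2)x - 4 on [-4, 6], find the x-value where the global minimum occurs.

6

The derivative is -x^2 + (1/2)x + 15/2, which vanishes at x = -5/2 and x = 3.
Candidates: f(-4) = -26/3, f(-5/2) = -767/48, f(3) = 47/4, f(6) = -22.
Hence the absolute minimum is -22 at x = 6.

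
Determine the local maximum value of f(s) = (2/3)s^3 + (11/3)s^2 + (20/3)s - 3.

f'(s) = 2s^2 + (22/3)s + 20/3. Setting f'(s) = 0 gives s ∈ {-2, -5/3}.
f''(s) = 4s + 22/3. f''(-2) = -2/3 < 0 ⇒ local maximum; f''(-5/3) = 2/3 > 0 ⇒ local minimum.
Thus f has its local maximum at s = -2, with value -7.

-7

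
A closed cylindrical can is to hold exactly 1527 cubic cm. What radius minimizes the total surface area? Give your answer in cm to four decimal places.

6.2405

With radius r and height h, πr²h = 1527 so h = 1527/(πr²), and S(r) = 2πr² + 2πrh = 2πr² + 2·1527/r.
S'(r) = 4πr − 2·1527/r² = 0 ⇒ r³ = 1527/(2π), so r ≈ 6.2405 and h = 2r ≈ 12.4810.
S''(r) = 4π + 4·1527/r³ > 0, so this is the minimum; S ≈ 734.0752.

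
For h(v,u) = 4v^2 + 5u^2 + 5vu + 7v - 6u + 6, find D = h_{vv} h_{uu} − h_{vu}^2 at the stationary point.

∂h/∂v = 8v + 5u + 7 = 0 and ∂h/∂u = 5v + 10u - 6 = 0, so (v, u) = (-20/11, 83/55).
The Hessian has h_{vv} = 8, h_{uu} = 10, h_{vu} = 5, giving D = 55 > 0 with h_{vv} > 0, so the point is a local minimum.
D = (8)·(10) − (5)^2 = 55.

55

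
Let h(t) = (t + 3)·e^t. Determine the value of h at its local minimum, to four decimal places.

By the product rule, h'(t) = (t + 4)·e^t. Since e^t > 0, the only critical point is t = -4.
h''(-4) has the same sign as 1 > 0, so this is a local minimum.
h(-4) = (-1)·e^(-4) ≈ -0.0183.

-0.0183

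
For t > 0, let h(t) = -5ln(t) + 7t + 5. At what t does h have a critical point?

5/7

h'(t) = -5/t + 7 = 0 gives t = 5/7.
h''(t) = 5/t², which is positive for t > 0, so this is a local minimum.
h(5/7) = -5·ln(5/7) + 5 + 5 ≈ 11.6824.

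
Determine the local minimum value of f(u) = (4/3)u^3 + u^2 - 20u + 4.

f'(u) = 4u^2 + 2u - 20 = 0 at u = -5/2, 2.
f''(u) = 8u + 2. f''(-5/2) = -18 < 0 ⇒ local maximum; f''(2) = 18 > 0 ⇒ local minimum.
The local minimum is f(2) = -64/3.

-64/3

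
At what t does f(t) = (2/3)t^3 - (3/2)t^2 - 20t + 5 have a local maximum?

-5/2

Critical points: f'(t) = 2t^2 - 3t - 20 vanishes at t = -5/2, 4.
Second-derivative test with f''(t) = 4t - 3: f''(-5/2) = -13 < 0 ⇒ local maximum; f''(4) = 13 > 0 ⇒ local minimum.
The local maximum is f(-5/2) = 845/24.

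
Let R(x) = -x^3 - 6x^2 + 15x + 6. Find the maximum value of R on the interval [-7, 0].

R'(x) = -3x^2 - 12x + 15, whose only zero in [-7, 0] is x = -5.
Compare values at every candidate in [-7, 0]: R(-7) = -50; R(-5) = -94; R(0) = 6.
So the maximum is R(0) = 6.

6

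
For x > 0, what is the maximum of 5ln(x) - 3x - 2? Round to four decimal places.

P'(x) = 5/x − 3 = 0 gives x = 5/3.
P''(x) = -5/x², which is negative for x > 0, so this is a local maximum.
P(5/3) = 5·ln(5/3) - 5 - 2 ≈ -4.4459.

-4.4459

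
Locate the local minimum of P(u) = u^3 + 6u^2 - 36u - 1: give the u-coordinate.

2

Critical points: P'(u) = 3u^2 + 12u - 36 vanishes at u = -6, 2.
P''(u) = 6u + 12. P''(-6) = -24 < 0 ⇒ local maximum; P''(2) = 24 > 0 ⇒ local minimum.
The local minimum is P(2) = -41.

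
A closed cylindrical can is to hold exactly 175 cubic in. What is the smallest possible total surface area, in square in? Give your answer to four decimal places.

173.1968

With radius r and height h, πr²h = 175 so h = 175/(πr²), and S(r) = 2πr² + 2πrh = 2πr² + 2·175/r.
S'(r) = 4πr − 2·175/r² = 0 ⇒ r³ = 175/(2π), so r ≈ 3.0312 and h = 2r ≈ 6.0625.
S''(r) = 4π + 4·175/r³ > 0, so this is the minimum; S ≈ 173.1968.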